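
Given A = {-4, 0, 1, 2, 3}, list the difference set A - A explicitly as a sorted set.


A - A = {a - a' : a, a' ∈ A}.
Compute a - a' for each ordered pair (a, a'):
a = -4: -4--4=0, -4-0=-4, -4-1=-5, -4-2=-6, -4-3=-7
a = 0: 0--4=4, 0-0=0, 0-1=-1, 0-2=-2, 0-3=-3
a = 1: 1--4=5, 1-0=1, 1-1=0, 1-2=-1, 1-3=-2
a = 2: 2--4=6, 2-0=2, 2-1=1, 2-2=0, 2-3=-1
a = 3: 3--4=7, 3-0=3, 3-1=2, 3-2=1, 3-3=0
Collecting distinct values (and noting 0 appears from a-a):
A - A = {-7, -6, -5, -4, -3, -2, -1, 0, 1, 2, 3, 4, 5, 6, 7}
|A - A| = 15

A - A = {-7, -6, -5, -4, -3, -2, -1, 0, 1, 2, 3, 4, 5, 6, 7}


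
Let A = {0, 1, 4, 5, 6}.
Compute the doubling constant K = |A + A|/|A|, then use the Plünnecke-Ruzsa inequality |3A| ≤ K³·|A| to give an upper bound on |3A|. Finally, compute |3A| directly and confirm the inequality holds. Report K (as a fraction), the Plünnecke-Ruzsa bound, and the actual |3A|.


|A| = 5.
Step 1: Compute A + A by enumerating all 25 pairs.
A + A = {0, 1, 2, 4, 5, 6, 7, 8, 9, 10, 11, 12}, so |A + A| = 12.
Step 2: Doubling constant K = |A + A|/|A| = 12/5 = 12/5 ≈ 2.4000.
Step 3: Plünnecke-Ruzsa gives |3A| ≤ K³·|A| = (2.4000)³ · 5 ≈ 69.1200.
Step 4: Compute 3A = A + A + A directly by enumerating all triples (a,b,c) ∈ A³; |3A| = 19.
Step 5: Check 19 ≤ 69.1200? Yes ✓.

K = 12/5, Plünnecke-Ruzsa bound K³|A| ≈ 69.1200, |3A| = 19, inequality holds.


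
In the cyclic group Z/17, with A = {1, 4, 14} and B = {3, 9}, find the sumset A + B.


Work in Z/17Z: reduce every sum a + b modulo 17.
Enumerate all 6 pairs:
a = 1: 1+3=4, 1+9=10
a = 4: 4+3=7, 4+9=13
a = 14: 14+3=0, 14+9=6
Distinct residues collected: {0, 4, 6, 7, 10, 13}
|A + B| = 6 (out of 17 total residues).

A + B = {0, 4, 6, 7, 10, 13}


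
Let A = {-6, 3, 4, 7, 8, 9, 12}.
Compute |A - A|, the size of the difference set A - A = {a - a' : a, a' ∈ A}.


A - A = {a - a' : a, a' ∈ A}; |A| = 7.
Bounds: 2|A|-1 ≤ |A - A| ≤ |A|² - |A| + 1, i.e. 13 ≤ |A - A| ≤ 43.
Note: 0 ∈ A - A always (from a - a). The set is symmetric: if d ∈ A - A then -d ∈ A - A.
Enumerate nonzero differences d = a - a' with a > a' (then include -d):
Positive differences: {1, 2, 3, 4, 5, 6, 8, 9, 10, 13, 14, 15, 18}
Full difference set: {0} ∪ (positive diffs) ∪ (negative diffs).
|A - A| = 1 + 2·13 = 27 (matches direct enumeration: 27).

|A - A| = 27


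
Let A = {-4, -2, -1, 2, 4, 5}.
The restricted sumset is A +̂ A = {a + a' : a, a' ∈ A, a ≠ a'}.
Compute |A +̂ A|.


Restricted sumset: A +̂ A = {a + a' : a ∈ A, a' ∈ A, a ≠ a'}.
Equivalently, take A + A and drop any sum 2a that is achievable ONLY as a + a for a ∈ A (i.e. sums representable only with equal summands).
Enumerate pairs (a, a') with a < a' (symmetric, so each unordered pair gives one sum; this covers all a ≠ a'):
  -4 + -2 = -6
  -4 + -1 = -5
  -4 + 2 = -2
  -4 + 4 = 0
  -4 + 5 = 1
  -2 + -1 = -3
  -2 + 2 = 0
  -2 + 4 = 2
  -2 + 5 = 3
  -1 + 2 = 1
  -1 + 4 = 3
  -1 + 5 = 4
  2 + 4 = 6
  2 + 5 = 7
  4 + 5 = 9
Collected distinct sums: {-6, -5, -3, -2, 0, 1, 2, 3, 4, 6, 7, 9}
|A +̂ A| = 12
(Reference bound: |A +̂ A| ≥ 2|A| - 3 for |A| ≥ 2, with |A| = 6 giving ≥ 9.)

|A +̂ A| = 12


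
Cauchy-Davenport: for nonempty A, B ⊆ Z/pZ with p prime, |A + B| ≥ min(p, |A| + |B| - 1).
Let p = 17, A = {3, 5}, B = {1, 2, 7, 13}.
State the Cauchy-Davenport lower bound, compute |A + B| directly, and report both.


Cauchy-Davenport: |A + B| ≥ min(p, |A| + |B| - 1) for A, B nonempty in Z/pZ.
|A| = 2, |B| = 4, p = 17.
CD lower bound = min(17, 2 + 4 - 1) = min(17, 5) = 5.
Compute A + B mod 17 directly:
a = 3: 3+1=4, 3+2=5, 3+7=10, 3+13=16
a = 5: 5+1=6, 5+2=7, 5+7=12, 5+13=1
A + B = {1, 4, 5, 6, 7, 10, 12, 16}, so |A + B| = 8.
Verify: 8 ≥ 5? Yes ✓.

CD lower bound = 5, actual |A + B| = 8.


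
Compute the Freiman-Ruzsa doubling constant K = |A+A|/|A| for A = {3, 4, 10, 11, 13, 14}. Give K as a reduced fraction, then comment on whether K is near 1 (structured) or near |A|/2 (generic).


|A| = 6.
Compute A + A by enumerating all 36 pairs.
A + A = {6, 7, 8, 13, 14, 15, 16, 17, 18, 20, 21, 22, 23, 24, 25, 26, 27, 28}, so |A + A| = 18.
K = |A + A| / |A| = 18/6 = 3/1 ≈ 3.0000.
Reference: AP of size 6 gives K = 11/6 ≈ 1.8333; a fully generic set of size 6 gives K ≈ 3.5000.

|A| = 6, |A + A| = 18, K = 18/6 = 3/1.


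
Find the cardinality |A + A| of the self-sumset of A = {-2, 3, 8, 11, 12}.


A + A = {a + a' : a, a' ∈ A}; |A| = 5.
General bounds: 2|A| - 1 ≤ |A + A| ≤ |A|(|A|+1)/2, i.e. 9 ≤ |A + A| ≤ 15.
Lower bound 2|A|-1 is attained iff A is an arithmetic progression.
Enumerate sums a + a' for a ≤ a' (symmetric, so this suffices):
a = -2: -2+-2=-4, -2+3=1, -2+8=6, -2+11=9, -2+12=10
a = 3: 3+3=6, 3+8=11, 3+11=14, 3+12=15
a = 8: 8+8=16, 8+11=19, 8+12=20
a = 11: 11+11=22, 11+12=23
a = 12: 12+12=24
Distinct sums: {-4, 1, 6, 9, 10, 11, 14, 15, 16, 19, 20, 22, 23, 24}
|A + A| = 14

|A + A| = 14


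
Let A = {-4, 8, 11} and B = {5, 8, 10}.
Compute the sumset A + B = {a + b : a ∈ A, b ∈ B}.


A + B = {a + b : a ∈ A, b ∈ B}.
Enumerate all |A|·|B| = 3·3 = 9 pairs (a, b) and collect distinct sums.
a = -4: -4+5=1, -4+8=4, -4+10=6
a = 8: 8+5=13, 8+8=16, 8+10=18
a = 11: 11+5=16, 11+8=19, 11+10=21
Collecting distinct sums: A + B = {1, 4, 6, 13, 16, 18, 19, 21}
|A + B| = 8

A + B = {1, 4, 6, 13, 16, 18, 19, 21}


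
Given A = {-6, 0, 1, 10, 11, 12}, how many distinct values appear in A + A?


A + A = {a + a' : a, a' ∈ A}; |A| = 6.
General bounds: 2|A| - 1 ≤ |A + A| ≤ |A|(|A|+1)/2, i.e. 11 ≤ |A + A| ≤ 21.
Lower bound 2|A|-1 is attained iff A is an arithmetic progression.
Enumerate sums a + a' for a ≤ a' (symmetric, so this suffices):
a = -6: -6+-6=-12, -6+0=-6, -6+1=-5, -6+10=4, -6+11=5, -6+12=6
a = 0: 0+0=0, 0+1=1, 0+10=10, 0+11=11, 0+12=12
a = 1: 1+1=2, 1+10=11, 1+11=12, 1+12=13
a = 10: 10+10=20, 10+11=21, 10+12=22
a = 11: 11+11=22, 11+12=23
a = 12: 12+12=24
Distinct sums: {-12, -6, -5, 0, 1, 2, 4, 5, 6, 10, 11, 12, 13, 20, 21, 22, 23, 24}
|A + A| = 18

|A + A| = 18


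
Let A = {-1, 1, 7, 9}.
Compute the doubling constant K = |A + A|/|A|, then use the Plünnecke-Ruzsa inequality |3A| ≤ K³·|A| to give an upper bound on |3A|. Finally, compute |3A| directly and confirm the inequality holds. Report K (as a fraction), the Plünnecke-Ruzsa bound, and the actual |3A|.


|A| = 4.
Step 1: Compute A + A by enumerating all 16 pairs.
A + A = {-2, 0, 2, 6, 8, 10, 14, 16, 18}, so |A + A| = 9.
Step 2: Doubling constant K = |A + A|/|A| = 9/4 = 9/4 ≈ 2.2500.
Step 3: Plünnecke-Ruzsa gives |3A| ≤ K³·|A| = (2.2500)³ · 4 ≈ 45.5625.
Step 4: Compute 3A = A + A + A directly by enumerating all triples (a,b,c) ∈ A³; |3A| = 16.
Step 5: Check 16 ≤ 45.5625? Yes ✓.

K = 9/4, Plünnecke-Ruzsa bound K³|A| ≈ 45.5625, |3A| = 16, inequality holds.


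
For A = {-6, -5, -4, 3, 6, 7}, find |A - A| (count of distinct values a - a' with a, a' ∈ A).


A - A = {a - a' : a, a' ∈ A}; |A| = 6.
Bounds: 2|A|-1 ≤ |A - A| ≤ |A|² - |A| + 1, i.e. 11 ≤ |A - A| ≤ 31.
Note: 0 ∈ A - A always (from a - a). The set is symmetric: if d ∈ A - A then -d ∈ A - A.
Enumerate nonzero differences d = a - a' with a > a' (then include -d):
Positive differences: {1, 2, 3, 4, 7, 8, 9, 10, 11, 12, 13}
Full difference set: {0} ∪ (positive diffs) ∪ (negative diffs).
|A - A| = 1 + 2·11 = 23 (matches direct enumeration: 23).

|A - A| = 23


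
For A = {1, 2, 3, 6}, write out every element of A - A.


A - A = {a - a' : a, a' ∈ A}.
Compute a - a' for each ordered pair (a, a'):
a = 1: 1-1=0, 1-2=-1, 1-3=-2, 1-6=-5
a = 2: 2-1=1, 2-2=0, 2-3=-1, 2-6=-4
a = 3: 3-1=2, 3-2=1, 3-3=0, 3-6=-3
a = 6: 6-1=5, 6-2=4, 6-3=3, 6-6=0
Collecting distinct values (and noting 0 appears from a-a):
A - A = {-5, -4, -3, -2, -1, 0, 1, 2, 3, 4, 5}
|A - A| = 11

A - A = {-5, -4, -3, -2, -1, 0, 1, 2, 3, 4, 5}


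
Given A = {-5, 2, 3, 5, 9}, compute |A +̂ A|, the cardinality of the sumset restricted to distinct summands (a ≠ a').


Restricted sumset: A +̂ A = {a + a' : a ∈ A, a' ∈ A, a ≠ a'}.
Equivalently, take A + A and drop any sum 2a that is achievable ONLY as a + a for a ∈ A (i.e. sums representable only with equal summands).
Enumerate pairs (a, a') with a < a' (symmetric, so each unordered pair gives one sum; this covers all a ≠ a'):
  -5 + 2 = -3
  -5 + 3 = -2
  -5 + 5 = 0
  -5 + 9 = 4
  2 + 3 = 5
  2 + 5 = 7
  2 + 9 = 11
  3 + 5 = 8
  3 + 9 = 12
  5 + 9 = 14
Collected distinct sums: {-3, -2, 0, 4, 5, 7, 8, 11, 12, 14}
|A +̂ A| = 10
(Reference bound: |A +̂ A| ≥ 2|A| - 3 for |A| ≥ 2, with |A| = 5 giving ≥ 7.)

|A +̂ A| = 10


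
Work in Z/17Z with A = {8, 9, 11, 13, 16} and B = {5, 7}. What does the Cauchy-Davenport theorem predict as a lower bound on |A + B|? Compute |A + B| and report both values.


Cauchy-Davenport: |A + B| ≥ min(p, |A| + |B| - 1) for A, B nonempty in Z/pZ.
|A| = 5, |B| = 2, p = 17.
CD lower bound = min(17, 5 + 2 - 1) = min(17, 6) = 6.
Compute A + B mod 17 directly:
a = 8: 8+5=13, 8+7=15
a = 9: 9+5=14, 9+7=16
a = 11: 11+5=16, 11+7=1
a = 13: 13+5=1, 13+7=3
a = 16: 16+5=4, 16+7=6
A + B = {1, 3, 4, 6, 13, 14, 15, 16}, so |A + B| = 8.
Verify: 8 ≥ 6? Yes ✓.

CD lower bound = 6, actual |A + B| = 8.


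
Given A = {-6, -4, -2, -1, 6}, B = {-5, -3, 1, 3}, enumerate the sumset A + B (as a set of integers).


A + B = {a + b : a ∈ A, b ∈ B}.
Enumerate all |A|·|B| = 5·4 = 20 pairs (a, b) and collect distinct sums.
a = -6: -6+-5=-11, -6+-3=-9, -6+1=-5, -6+3=-3
a = -4: -4+-5=-9, -4+-3=-7, -4+1=-3, -4+3=-1
a = -2: -2+-5=-7, -2+-3=-5, -2+1=-1, -2+3=1
a = -1: -1+-5=-6, -1+-3=-4, -1+1=0, -1+3=2
a = 6: 6+-5=1, 6+-3=3, 6+1=7, 6+3=9
Collecting distinct sums: A + B = {-11, -9, -7, -6, -5, -4, -3, -1, 0, 1, 2, 3, 7, 9}
|A + B| = 14

A + B = {-11, -9, -7, -6, -5, -4, -3, -1, 0, 1, 2, 3, 7, 9}


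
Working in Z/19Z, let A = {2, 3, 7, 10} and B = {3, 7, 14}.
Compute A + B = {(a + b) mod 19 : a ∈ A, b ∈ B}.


Work in Z/19Z: reduce every sum a + b modulo 19.
Enumerate all 12 pairs:
a = 2: 2+3=5, 2+7=9, 2+14=16
a = 3: 3+3=6, 3+7=10, 3+14=17
a = 7: 7+3=10, 7+7=14, 7+14=2
a = 10: 10+3=13, 10+7=17, 10+14=5
Distinct residues collected: {2, 5, 6, 9, 10, 13, 14, 16, 17}
|A + B| = 9 (out of 19 total residues).

A + B = {2, 5, 6, 9, 10, 13, 14, 16, 17}


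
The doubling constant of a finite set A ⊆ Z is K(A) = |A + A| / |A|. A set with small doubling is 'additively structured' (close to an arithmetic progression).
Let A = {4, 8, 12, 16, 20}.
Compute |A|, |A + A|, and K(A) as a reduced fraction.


|A| = 5.
Compute A + A by enumerating all 25 pairs.
A + A = {8, 12, 16, 20, 24, 28, 32, 36, 40}, so |A + A| = 9.
K = |A + A| / |A| = 9/5 (already in lowest terms) ≈ 1.8000.
Reference: AP of size 5 gives K = 9/5 ≈ 1.8000; a fully generic set of size 5 gives K ≈ 3.0000.

|A| = 5, |A + A| = 9, K = 9/5.


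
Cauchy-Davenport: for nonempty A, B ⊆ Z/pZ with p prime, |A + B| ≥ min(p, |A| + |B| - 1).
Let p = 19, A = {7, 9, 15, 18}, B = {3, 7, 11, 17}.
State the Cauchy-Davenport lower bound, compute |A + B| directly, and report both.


Cauchy-Davenport: |A + B| ≥ min(p, |A| + |B| - 1) for A, B nonempty in Z/pZ.
|A| = 4, |B| = 4, p = 19.
CD lower bound = min(19, 4 + 4 - 1) = min(19, 7) = 7.
Compute A + B mod 19 directly:
a = 7: 7+3=10, 7+7=14, 7+11=18, 7+17=5
a = 9: 9+3=12, 9+7=16, 9+11=1, 9+17=7
a = 15: 15+3=18, 15+7=3, 15+11=7, 15+17=13
a = 18: 18+3=2, 18+7=6, 18+11=10, 18+17=16
A + B = {1, 2, 3, 5, 6, 7, 10, 12, 13, 14, 16, 18}, so |A + B| = 12.
Verify: 12 ≥ 7? Yes ✓.

CD lower bound = 7, actual |A + B| = 12.


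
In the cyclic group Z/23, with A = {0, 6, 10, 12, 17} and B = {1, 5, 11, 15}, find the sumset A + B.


Work in Z/23Z: reduce every sum a + b modulo 23.
Enumerate all 20 pairs:
a = 0: 0+1=1, 0+5=5, 0+11=11, 0+15=15
a = 6: 6+1=7, 6+5=11, 6+11=17, 6+15=21
a = 10: 10+1=11, 10+5=15, 10+11=21, 10+15=2
a = 12: 12+1=13, 12+5=17, 12+11=0, 12+15=4
a = 17: 17+1=18, 17+5=22, 17+11=5, 17+15=9
Distinct residues collected: {0, 1, 2, 4, 5, 7, 9, 11, 13, 15, 17, 18, 21, 22}
|A + B| = 14 (out of 23 total residues).

A + B = {0, 1, 2, 4, 5, 7, 9, 11, 13, 15, 17, 18, 21, 22}


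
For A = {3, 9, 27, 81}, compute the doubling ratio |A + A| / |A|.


|A| = 4.
Compute A + A by enumerating all 16 pairs.
A + A = {6, 12, 18, 30, 36, 54, 84, 90, 108, 162}, so |A + A| = 10.
K = |A + A| / |A| = 10/4 = 5/2 ≈ 2.5000.
Reference: AP of size 4 gives K = 7/4 ≈ 1.7500; a fully generic set of size 4 gives K ≈ 2.5000.

|A| = 4, |A + A| = 10, K = 10/4 = 5/2.


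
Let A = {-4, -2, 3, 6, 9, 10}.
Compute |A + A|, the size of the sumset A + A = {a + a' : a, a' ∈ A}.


A + A = {a + a' : a, a' ∈ A}; |A| = 6.
General bounds: 2|A| - 1 ≤ |A + A| ≤ |A|(|A|+1)/2, i.e. 11 ≤ |A + A| ≤ 21.
Lower bound 2|A|-1 is attained iff A is an arithmetic progression.
Enumerate sums a + a' for a ≤ a' (symmetric, so this suffices):
a = -4: -4+-4=-8, -4+-2=-6, -4+3=-1, -4+6=2, -4+9=5, -4+10=6
a = -2: -2+-2=-4, -2+3=1, -2+6=4, -2+9=7, -2+10=8
a = 3: 3+3=6, 3+6=9, 3+9=12, 3+10=13
a = 6: 6+6=12, 6+9=15, 6+10=16
a = 9: 9+9=18, 9+10=19
a = 10: 10+10=20
Distinct sums: {-8, -6, -4, -1, 1, 2, 4, 5, 6, 7, 8, 9, 12, 13, 15, 16, 18, 19, 20}
|A + A| = 19

|A + A| = 19


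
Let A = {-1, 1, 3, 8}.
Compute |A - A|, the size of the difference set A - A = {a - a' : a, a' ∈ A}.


A - A = {a - a' : a, a' ∈ A}; |A| = 4.
Bounds: 2|A|-1 ≤ |A - A| ≤ |A|² - |A| + 1, i.e. 7 ≤ |A - A| ≤ 13.
Note: 0 ∈ A - A always (from a - a). The set is symmetric: if d ∈ A - A then -d ∈ A - A.
Enumerate nonzero differences d = a - a' with a > a' (then include -d):
Positive differences: {2, 4, 5, 7, 9}
Full difference set: {0} ∪ (positive diffs) ∪ (negative diffs).
|A - A| = 1 + 2·5 = 11 (matches direct enumeration: 11).

|A - A| = 11


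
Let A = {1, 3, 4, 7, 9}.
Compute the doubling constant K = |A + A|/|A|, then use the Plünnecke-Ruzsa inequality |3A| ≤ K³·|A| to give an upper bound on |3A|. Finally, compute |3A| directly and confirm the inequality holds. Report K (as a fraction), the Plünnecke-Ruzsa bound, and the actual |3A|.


|A| = 5.
Step 1: Compute A + A by enumerating all 25 pairs.
A + A = {2, 4, 5, 6, 7, 8, 10, 11, 12, 13, 14, 16, 18}, so |A + A| = 13.
Step 2: Doubling constant K = |A + A|/|A| = 13/5 = 13/5 ≈ 2.6000.
Step 3: Plünnecke-Ruzsa gives |3A| ≤ K³·|A| = (2.6000)³ · 5 ≈ 87.8800.
Step 4: Compute 3A = A + A + A directly by enumerating all triples (a,b,c) ∈ A³; |3A| = 22.
Step 5: Check 22 ≤ 87.8800? Yes ✓.

K = 13/5, Plünnecke-Ruzsa bound K³|A| ≈ 87.8800, |3A| = 22, inequality holds.


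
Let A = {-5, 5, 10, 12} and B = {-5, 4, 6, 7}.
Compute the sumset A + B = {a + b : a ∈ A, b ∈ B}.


A + B = {a + b : a ∈ A, b ∈ B}.
Enumerate all |A|·|B| = 4·4 = 16 pairs (a, b) and collect distinct sums.
a = -5: -5+-5=-10, -5+4=-1, -5+6=1, -5+7=2
a = 5: 5+-5=0, 5+4=9, 5+6=11, 5+7=12
a = 10: 10+-5=5, 10+4=14, 10+6=16, 10+7=17
a = 12: 12+-5=7, 12+4=16, 12+6=18, 12+7=19
Collecting distinct sums: A + B = {-10, -1, 0, 1, 2, 5, 7, 9, 11, 12, 14, 16, 17, 18, 19}
|A + B| = 15

A + B = {-10, -1, 0, 1, 2, 5, 7, 9, 11, 12, 14, 16, 17, 18, 19}


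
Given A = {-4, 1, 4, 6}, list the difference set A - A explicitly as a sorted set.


A - A = {a - a' : a, a' ∈ A}.
Compute a - a' for each ordered pair (a, a'):
a = -4: -4--4=0, -4-1=-5, -4-4=-8, -4-6=-10
a = 1: 1--4=5, 1-1=0, 1-4=-3, 1-6=-5
a = 4: 4--4=8, 4-1=3, 4-4=0, 4-6=-2
a = 6: 6--4=10, 6-1=5, 6-4=2, 6-6=0
Collecting distinct values (and noting 0 appears from a-a):
A - A = {-10, -8, -5, -3, -2, 0, 2, 3, 5, 8, 10}
|A - A| = 11

A - A = {-10, -8, -5, -3, -2, 0, 2, 3, 5, 8, 10}


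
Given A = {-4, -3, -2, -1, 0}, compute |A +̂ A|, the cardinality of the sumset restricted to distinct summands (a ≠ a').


Restricted sumset: A +̂ A = {a + a' : a ∈ A, a' ∈ A, a ≠ a'}.
Equivalently, take A + A and drop any sum 2a that is achievable ONLY as a + a for a ∈ A (i.e. sums representable only with equal summands).
Enumerate pairs (a, a') with a < a' (symmetric, so each unordered pair gives one sum; this covers all a ≠ a'):
  -4 + -3 = -7
  -4 + -2 = -6
  -4 + -1 = -5
  -4 + 0 = -4
  -3 + -2 = -5
  -3 + -1 = -4
  -3 + 0 = -3
  -2 + -1 = -3
  -2 + 0 = -2
  -1 + 0 = -1
Collected distinct sums: {-7, -6, -5, -4, -3, -2, -1}
|A +̂ A| = 7
(Reference bound: |A +̂ A| ≥ 2|A| - 3 for |A| ≥ 2, with |A| = 5 giving ≥ 7.)

|A +̂ A| = 7


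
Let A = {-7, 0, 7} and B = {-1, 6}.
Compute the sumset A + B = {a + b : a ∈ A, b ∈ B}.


A + B = {a + b : a ∈ A, b ∈ B}.
Enumerate all |A|·|B| = 3·2 = 6 pairs (a, b) and collect distinct sums.
a = -7: -7+-1=-8, -7+6=-1
a = 0: 0+-1=-1, 0+6=6
a = 7: 7+-1=6, 7+6=13
Collecting distinct sums: A + B = {-8, -1, 6, 13}
|A + B| = 4

A + B = {-8, -1, 6, 13}


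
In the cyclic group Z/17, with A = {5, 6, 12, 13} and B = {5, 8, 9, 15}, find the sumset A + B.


Work in Z/17Z: reduce every sum a + b modulo 17.
Enumerate all 16 pairs:
a = 5: 5+5=10, 5+8=13, 5+9=14, 5+15=3
a = 6: 6+5=11, 6+8=14, 6+9=15, 6+15=4
a = 12: 12+5=0, 12+8=3, 12+9=4, 12+15=10
a = 13: 13+5=1, 13+8=4, 13+9=5, 13+15=11
Distinct residues collected: {0, 1, 3, 4, 5, 10, 11, 13, 14, 15}
|A + B| = 10 (out of 17 total residues).

A + B = {0, 1, 3, 4, 5, 10, 11, 13, 14, 15}


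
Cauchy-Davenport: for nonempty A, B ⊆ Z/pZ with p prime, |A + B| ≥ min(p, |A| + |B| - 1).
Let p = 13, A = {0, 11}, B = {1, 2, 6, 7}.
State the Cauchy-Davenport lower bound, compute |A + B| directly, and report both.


Cauchy-Davenport: |A + B| ≥ min(p, |A| + |B| - 1) for A, B nonempty in Z/pZ.
|A| = 2, |B| = 4, p = 13.
CD lower bound = min(13, 2 + 4 - 1) = min(13, 5) = 5.
Compute A + B mod 13 directly:
a = 0: 0+1=1, 0+2=2, 0+6=6, 0+7=7
a = 11: 11+1=12, 11+2=0, 11+6=4, 11+7=5
A + B = {0, 1, 2, 4, 5, 6, 7, 12}, so |A + B| = 8.
Verify: 8 ≥ 5? Yes ✓.

CD lower bound = 5, actual |A + B| = 8.


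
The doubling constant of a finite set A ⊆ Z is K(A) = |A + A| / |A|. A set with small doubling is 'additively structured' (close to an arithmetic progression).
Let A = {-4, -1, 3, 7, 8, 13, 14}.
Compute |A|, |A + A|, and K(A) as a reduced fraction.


|A| = 7.
Compute A + A by enumerating all 49 pairs.
A + A = {-8, -5, -2, -1, 2, 3, 4, 6, 7, 9, 10, 11, 12, 13, 14, 15, 16, 17, 20, 21, 22, 26, 27, 28}, so |A + A| = 24.
K = |A + A| / |A| = 24/7 (already in lowest terms) ≈ 3.4286.
Reference: AP of size 7 gives K = 13/7 ≈ 1.8571; a fully generic set of size 7 gives K ≈ 4.0000.

|A| = 7, |A + A| = 24, K = 24/7.


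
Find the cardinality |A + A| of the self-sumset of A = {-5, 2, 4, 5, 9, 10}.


A + A = {a + a' : a, a' ∈ A}; |A| = 6.
General bounds: 2|A| - 1 ≤ |A + A| ≤ |A|(|A|+1)/2, i.e. 11 ≤ |A + A| ≤ 21.
Lower bound 2|A|-1 is attained iff A is an arithmetic progression.
Enumerate sums a + a' for a ≤ a' (symmetric, so this suffices):
a = -5: -5+-5=-10, -5+2=-3, -5+4=-1, -5+5=0, -5+9=4, -5+10=5
a = 2: 2+2=4, 2+4=6, 2+5=7, 2+9=11, 2+10=12
a = 4: 4+4=8, 4+5=9, 4+9=13, 4+10=14
a = 5: 5+5=10, 5+9=14, 5+10=15
a = 9: 9+9=18, 9+10=19
a = 10: 10+10=20
Distinct sums: {-10, -3, -1, 0, 4, 5, 6, 7, 8, 9, 10, 11, 12, 13, 14, 15, 18, 19, 20}
|A + A| = 19

|A + A| = 19


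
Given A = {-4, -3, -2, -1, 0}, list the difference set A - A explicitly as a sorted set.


A - A = {a - a' : a, a' ∈ A}.
Compute a - a' for each ordered pair (a, a'):
a = -4: -4--4=0, -4--3=-1, -4--2=-2, -4--1=-3, -4-0=-4
a = -3: -3--4=1, -3--3=0, -3--2=-1, -3--1=-2, -3-0=-3
a = -2: -2--4=2, -2--3=1, -2--2=0, -2--1=-1, -2-0=-2
a = -1: -1--4=3, -1--3=2, -1--2=1, -1--1=0, -1-0=-1
a = 0: 0--4=4, 0--3=3, 0--2=2, 0--1=1, 0-0=0
Collecting distinct values (and noting 0 appears from a-a):
A - A = {-4, -3, -2, -1, 0, 1, 2, 3, 4}
|A - A| = 9

A - A = {-4, -3, -2, -1, 0, 1, 2, 3, 4}


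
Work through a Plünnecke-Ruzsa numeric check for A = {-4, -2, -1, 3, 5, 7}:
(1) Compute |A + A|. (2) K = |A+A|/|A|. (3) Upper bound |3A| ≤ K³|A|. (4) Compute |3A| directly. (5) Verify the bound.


|A| = 6.
Step 1: Compute A + A by enumerating all 36 pairs.
A + A = {-8, -6, -5, -4, -3, -2, -1, 1, 2, 3, 4, 5, 6, 8, 10, 12, 14}, so |A + A| = 17.
Step 2: Doubling constant K = |A + A|/|A| = 17/6 = 17/6 ≈ 2.8333.
Step 3: Plünnecke-Ruzsa gives |3A| ≤ K³·|A| = (2.8333)³ · 6 ≈ 136.4722.
Step 4: Compute 3A = A + A + A directly by enumerating all triples (a,b,c) ∈ A³; |3A| = 29.
Step 5: Check 29 ≤ 136.4722? Yes ✓.

K = 17/6, Plünnecke-Ruzsa bound K³|A| ≈ 136.4722, |3A| = 29, inequality holds.


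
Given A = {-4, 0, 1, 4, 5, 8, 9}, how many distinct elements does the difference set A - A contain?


A - A = {a - a' : a, a' ∈ A}; |A| = 7.
Bounds: 2|A|-1 ≤ |A - A| ≤ |A|² - |A| + 1, i.e. 13 ≤ |A - A| ≤ 43.
Note: 0 ∈ A - A always (from a - a). The set is symmetric: if d ∈ A - A then -d ∈ A - A.
Enumerate nonzero differences d = a - a' with a > a' (then include -d):
Positive differences: {1, 3, 4, 5, 7, 8, 9, 12, 13}
Full difference set: {0} ∪ (positive diffs) ∪ (negative diffs).
|A - A| = 1 + 2·9 = 19 (matches direct enumeration: 19).

|A - A| = 19


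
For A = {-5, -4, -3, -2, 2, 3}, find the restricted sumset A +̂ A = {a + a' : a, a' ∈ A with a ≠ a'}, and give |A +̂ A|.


Restricted sumset: A +̂ A = {a + a' : a ∈ A, a' ∈ A, a ≠ a'}.
Equivalently, take A + A and drop any sum 2a that is achievable ONLY as a + a for a ∈ A (i.e. sums representable only with equal summands).
Enumerate pairs (a, a') with a < a' (symmetric, so each unordered pair gives one sum; this covers all a ≠ a'):
  -5 + -4 = -9
  -5 + -3 = -8
  -5 + -2 = -7
  -5 + 2 = -3
  -5 + 3 = -2
  -4 + -3 = -7
  -4 + -2 = -6
  -4 + 2 = -2
  -4 + 3 = -1
  -3 + -2 = -5
  -3 + 2 = -1
  -3 + 3 = 0
  -2 + 2 = 0
  -2 + 3 = 1
  2 + 3 = 5
Collected distinct sums: {-9, -8, -7, -6, -5, -3, -2, -1, 0, 1, 5}
|A +̂ A| = 11
(Reference bound: |A +̂ A| ≥ 2|A| - 3 for |A| ≥ 2, with |A| = 6 giving ≥ 9.)

|A +̂ A| = 11


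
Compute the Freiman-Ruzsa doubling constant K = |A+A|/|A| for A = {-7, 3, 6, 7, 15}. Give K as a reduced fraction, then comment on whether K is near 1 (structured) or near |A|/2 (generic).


|A| = 5.
Compute A + A by enumerating all 25 pairs.
A + A = {-14, -4, -1, 0, 6, 8, 9, 10, 12, 13, 14, 18, 21, 22, 30}, so |A + A| = 15.
K = |A + A| / |A| = 15/5 = 3/1 ≈ 3.0000.
Reference: AP of size 5 gives K = 9/5 ≈ 1.8000; a fully generic set of size 5 gives K ≈ 3.0000.

|A| = 5, |A + A| = 15, K = 15/5 = 3/1.


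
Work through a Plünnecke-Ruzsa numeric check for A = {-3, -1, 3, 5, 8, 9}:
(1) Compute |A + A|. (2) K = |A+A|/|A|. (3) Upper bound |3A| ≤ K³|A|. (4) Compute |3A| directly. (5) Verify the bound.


|A| = 6.
Step 1: Compute A + A by enumerating all 36 pairs.
A + A = {-6, -4, -2, 0, 2, 4, 5, 6, 7, 8, 10, 11, 12, 13, 14, 16, 17, 18}, so |A + A| = 18.
Step 2: Doubling constant K = |A + A|/|A| = 18/6 = 18/6 ≈ 3.0000.
Step 3: Plünnecke-Ruzsa gives |3A| ≤ K³·|A| = (3.0000)³ · 6 ≈ 162.0000.
Step 4: Compute 3A = A + A + A directly by enumerating all triples (a,b,c) ∈ A³; |3A| = 32.
Step 5: Check 32 ≤ 162.0000? Yes ✓.

K = 18/6, Plünnecke-Ruzsa bound K³|A| ≈ 162.0000, |3A| = 32, inequality holds.


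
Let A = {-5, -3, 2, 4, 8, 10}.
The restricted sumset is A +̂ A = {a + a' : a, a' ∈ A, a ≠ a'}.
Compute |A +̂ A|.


Restricted sumset: A +̂ A = {a + a' : a ∈ A, a' ∈ A, a ≠ a'}.
Equivalently, take A + A and drop any sum 2a that is achievable ONLY as a + a for a ∈ A (i.e. sums representable only with equal summands).
Enumerate pairs (a, a') with a < a' (symmetric, so each unordered pair gives one sum; this covers all a ≠ a'):
  -5 + -3 = -8
  -5 + 2 = -3
  -5 + 4 = -1
  -5 + 8 = 3
  -5 + 10 = 5
  -3 + 2 = -1
  -3 + 4 = 1
  -3 + 8 = 5
  -3 + 10 = 7
  2 + 4 = 6
  2 + 8 = 10
  2 + 10 = 12
  4 + 8 = 12
  4 + 10 = 14
  8 + 10 = 18
Collected distinct sums: {-8, -3, -1, 1, 3, 5, 6, 7, 10, 12, 14, 18}
|A +̂ A| = 12
(Reference bound: |A +̂ A| ≥ 2|A| - 3 for |A| ≥ 2, with |A| = 6 giving ≥ 9.)

|A +̂ A| = 12


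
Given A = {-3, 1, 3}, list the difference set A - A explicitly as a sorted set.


A - A = {a - a' : a, a' ∈ A}.
Compute a - a' for each ordered pair (a, a'):
a = -3: -3--3=0, -3-1=-4, -3-3=-6
a = 1: 1--3=4, 1-1=0, 1-3=-2
a = 3: 3--3=6, 3-1=2, 3-3=0
Collecting distinct values (and noting 0 appears from a-a):
A - A = {-6, -4, -2, 0, 2, 4, 6}
|A - A| = 7

A - A = {-6, -4, -2, 0, 2, 4, 6}


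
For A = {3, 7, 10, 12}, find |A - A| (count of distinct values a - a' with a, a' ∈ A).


A - A = {a - a' : a, a' ∈ A}; |A| = 4.
Bounds: 2|A|-1 ≤ |A - A| ≤ |A|² - |A| + 1, i.e. 7 ≤ |A - A| ≤ 13.
Note: 0 ∈ A - A always (from a - a). The set is symmetric: if d ∈ A - A then -d ∈ A - A.
Enumerate nonzero differences d = a - a' with a > a' (then include -d):
Positive differences: {2, 3, 4, 5, 7, 9}
Full difference set: {0} ∪ (positive diffs) ∪ (negative diffs).
|A - A| = 1 + 2·6 = 13 (matches direct enumeration: 13).

|A - A| = 13


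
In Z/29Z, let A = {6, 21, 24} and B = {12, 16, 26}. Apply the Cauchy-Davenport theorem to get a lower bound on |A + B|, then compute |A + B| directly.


Cauchy-Davenport: |A + B| ≥ min(p, |A| + |B| - 1) for A, B nonempty in Z/pZ.
|A| = 3, |B| = 3, p = 29.
CD lower bound = min(29, 3 + 3 - 1) = min(29, 5) = 5.
Compute A + B mod 29 directly:
a = 6: 6+12=18, 6+16=22, 6+26=3
a = 21: 21+12=4, 21+16=8, 21+26=18
a = 24: 24+12=7, 24+16=11, 24+26=21
A + B = {3, 4, 7, 8, 11, 18, 21, 22}, so |A + B| = 8.
Verify: 8 ≥ 5? Yes ✓.

CD lower bound = 5, actual |A + B| = 8.


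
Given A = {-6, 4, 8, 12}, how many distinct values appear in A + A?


A + A = {a + a' : a, a' ∈ A}; |A| = 4.
General bounds: 2|A| - 1 ≤ |A + A| ≤ |A|(|A|+1)/2, i.e. 7 ≤ |A + A| ≤ 10.
Lower bound 2|A|-1 is attained iff A is an arithmetic progression.
Enumerate sums a + a' for a ≤ a' (symmetric, so this suffices):
a = -6: -6+-6=-12, -6+4=-2, -6+8=2, -6+12=6
a = 4: 4+4=8, 4+8=12, 4+12=16
a = 8: 8+8=16, 8+12=20
a = 12: 12+12=24
Distinct sums: {-12, -2, 2, 6, 8, 12, 16, 20, 24}
|A + A| = 9

|A + A| = 9


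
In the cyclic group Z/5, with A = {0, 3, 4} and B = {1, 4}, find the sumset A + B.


Work in Z/5Z: reduce every sum a + b modulo 5.
Enumerate all 6 pairs:
a = 0: 0+1=1, 0+4=4
a = 3: 3+1=4, 3+4=2
a = 4: 4+1=0, 4+4=3
Distinct residues collected: {0, 1, 2, 3, 4}
|A + B| = 5 (out of 5 total residues).

A + B = {0, 1, 2, 3, 4}


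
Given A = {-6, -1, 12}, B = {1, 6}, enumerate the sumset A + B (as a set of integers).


A + B = {a + b : a ∈ A, b ∈ B}.
Enumerate all |A|·|B| = 3·2 = 6 pairs (a, b) and collect distinct sums.
a = -6: -6+1=-5, -6+6=0
a = -1: -1+1=0, -1+6=5
a = 12: 12+1=13, 12+6=18
Collecting distinct sums: A + B = {-5, 0, 5, 13, 18}
|A + B| = 5

A + B = {-5, 0, 5, 13, 18}


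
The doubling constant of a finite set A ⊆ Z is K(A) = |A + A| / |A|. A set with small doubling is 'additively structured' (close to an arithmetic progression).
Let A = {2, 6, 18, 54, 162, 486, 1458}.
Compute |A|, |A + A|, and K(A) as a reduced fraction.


|A| = 7.
Compute A + A by enumerating all 49 pairs.
A + A = {4, 8, 12, 20, 24, 36, 56, 60, 72, 108, 164, 168, 180, 216, 324, 488, 492, 504, 540, 648, 972, 1460, 1464, 1476, 1512, 1620, 1944, 2916}, so |A + A| = 28.
K = |A + A| / |A| = 28/7 = 4/1 ≈ 4.0000.
Reference: AP of size 7 gives K = 13/7 ≈ 1.8571; a fully generic set of size 7 gives K ≈ 4.0000.

|A| = 7, |A + A| = 28, K = 28/7 = 4/1.


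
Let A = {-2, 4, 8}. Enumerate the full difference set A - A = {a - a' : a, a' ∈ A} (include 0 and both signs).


A - A = {a - a' : a, a' ∈ A}.
Compute a - a' for each ordered pair (a, a'):
a = -2: -2--2=0, -2-4=-6, -2-8=-10
a = 4: 4--2=6, 4-4=0, 4-8=-4
a = 8: 8--2=10, 8-4=4, 8-8=0
Collecting distinct values (and noting 0 appears from a-a):
A - A = {-10, -6, -4, 0, 4, 6, 10}
|A - A| = 7

A - A = {-10, -6, -4, 0, 4, 6, 10}


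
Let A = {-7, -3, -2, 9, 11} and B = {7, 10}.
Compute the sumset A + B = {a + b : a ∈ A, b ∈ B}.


A + B = {a + b : a ∈ A, b ∈ B}.
Enumerate all |A|·|B| = 5·2 = 10 pairs (a, b) and collect distinct sums.
a = -7: -7+7=0, -7+10=3
a = -3: -3+7=4, -3+10=7
a = -2: -2+7=5, -2+10=8
a = 9: 9+7=16, 9+10=19
a = 11: 11+7=18, 11+10=21
Collecting distinct sums: A + B = {0, 3, 4, 5, 7, 8, 16, 18, 19, 21}
|A + B| = 10

A + B = {0, 3, 4, 5, 7, 8, 16, 18, 19, 21}


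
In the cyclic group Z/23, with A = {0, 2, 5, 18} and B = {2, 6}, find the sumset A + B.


Work in Z/23Z: reduce every sum a + b modulo 23.
Enumerate all 8 pairs:
a = 0: 0+2=2, 0+6=6
a = 2: 2+2=4, 2+6=8
a = 5: 5+2=7, 5+6=11
a = 18: 18+2=20, 18+6=1
Distinct residues collected: {1, 2, 4, 6, 7, 8, 11, 20}
|A + B| = 8 (out of 23 total residues).

A + B = {1, 2, 4, 6, 7, 8, 11, 20}


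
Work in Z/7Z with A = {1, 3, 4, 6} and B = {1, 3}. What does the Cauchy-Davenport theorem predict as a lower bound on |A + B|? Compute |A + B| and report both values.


Cauchy-Davenport: |A + B| ≥ min(p, |A| + |B| - 1) for A, B nonempty in Z/pZ.
|A| = 4, |B| = 2, p = 7.
CD lower bound = min(7, 4 + 2 - 1) = min(7, 5) = 5.
Compute A + B mod 7 directly:
a = 1: 1+1=2, 1+3=4
a = 3: 3+1=4, 3+3=6
a = 4: 4+1=5, 4+3=0
a = 6: 6+1=0, 6+3=2
A + B = {0, 2, 4, 5, 6}, so |A + B| = 5.
Verify: 5 ≥ 5? Yes ✓.

CD lower bound = 5, actual |A + B| = 5.


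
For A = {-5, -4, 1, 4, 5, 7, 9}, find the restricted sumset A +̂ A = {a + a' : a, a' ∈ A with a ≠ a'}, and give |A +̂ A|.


Restricted sumset: A +̂ A = {a + a' : a ∈ A, a' ∈ A, a ≠ a'}.
Equivalently, take A + A and drop any sum 2a that is achievable ONLY as a + a for a ∈ A (i.e. sums representable only with equal summands).
Enumerate pairs (a, a') with a < a' (symmetric, so each unordered pair gives one sum; this covers all a ≠ a'):
  -5 + -4 = -9
  -5 + 1 = -4
  -5 + 4 = -1
  -5 + 5 = 0
  -5 + 7 = 2
  -5 + 9 = 4
  -4 + 1 = -3
  -4 + 4 = 0
  -4 + 5 = 1
  -4 + 7 = 3
  -4 + 9 = 5
  1 + 4 = 5
  1 + 5 = 6
  1 + 7 = 8
  1 + 9 = 10
  4 + 5 = 9
  4 + 7 = 11
  4 + 9 = 13
  5 + 7 = 12
  5 + 9 = 14
  7 + 9 = 16
Collected distinct sums: {-9, -4, -3, -1, 0, 1, 2, 3, 4, 5, 6, 8, 9, 10, 11, 12, 13, 14, 16}
|A +̂ A| = 19
(Reference bound: |A +̂ A| ≥ 2|A| - 3 for |A| ≥ 2, with |A| = 7 giving ≥ 11.)

|A +̂ A| = 19


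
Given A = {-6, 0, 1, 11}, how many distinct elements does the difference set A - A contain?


A - A = {a - a' : a, a' ∈ A}; |A| = 4.
Bounds: 2|A|-1 ≤ |A - A| ≤ |A|² - |A| + 1, i.e. 7 ≤ |A - A| ≤ 13.
Note: 0 ∈ A - A always (from a - a). The set is symmetric: if d ∈ A - A then -d ∈ A - A.
Enumerate nonzero differences d = a - a' with a > a' (then include -d):
Positive differences: {1, 6, 7, 10, 11, 17}
Full difference set: {0} ∪ (positive diffs) ∪ (negative diffs).
|A - A| = 1 + 2·6 = 13 (matches direct enumeration: 13).

|A - A| = 13


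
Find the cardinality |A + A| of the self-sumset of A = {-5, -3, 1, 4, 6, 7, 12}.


A + A = {a + a' : a, a' ∈ A}; |A| = 7.
General bounds: 2|A| - 1 ≤ |A + A| ≤ |A|(|A|+1)/2, i.e. 13 ≤ |A + A| ≤ 28.
Lower bound 2|A|-1 is attained iff A is an arithmetic progression.
Enumerate sums a + a' for a ≤ a' (symmetric, so this suffices):
a = -5: -5+-5=-10, -5+-3=-8, -5+1=-4, -5+4=-1, -5+6=1, -5+7=2, -5+12=7
a = -3: -3+-3=-6, -3+1=-2, -3+4=1, -3+6=3, -3+7=4, -3+12=9
a = 1: 1+1=2, 1+4=5, 1+6=7, 1+7=8, 1+12=13
a = 4: 4+4=8, 4+6=10, 4+7=11, 4+12=16
a = 6: 6+6=12, 6+7=13, 6+12=18
a = 7: 7+7=14, 7+12=19
a = 12: 12+12=24
Distinct sums: {-10, -8, -6, -4, -2, -1, 1, 2, 3, 4, 5, 7, 8, 9, 10, 11, 12, 13, 14, 16, 18, 19, 24}
|A + A| = 23

|A + A| = 23


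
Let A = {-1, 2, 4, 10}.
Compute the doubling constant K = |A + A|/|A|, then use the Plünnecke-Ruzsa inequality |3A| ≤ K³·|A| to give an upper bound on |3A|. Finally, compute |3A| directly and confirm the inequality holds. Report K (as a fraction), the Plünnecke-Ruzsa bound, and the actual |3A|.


|A| = 4.
Step 1: Compute A + A by enumerating all 16 pairs.
A + A = {-2, 1, 3, 4, 6, 8, 9, 12, 14, 20}, so |A + A| = 10.
Step 2: Doubling constant K = |A + A|/|A| = 10/4 = 10/4 ≈ 2.5000.
Step 3: Plünnecke-Ruzsa gives |3A| ≤ K³·|A| = (2.5000)³ · 4 ≈ 62.5000.
Step 4: Compute 3A = A + A + A directly by enumerating all triples (a,b,c) ∈ A³; |3A| = 19.
Step 5: Check 19 ≤ 62.5000? Yes ✓.

K = 10/4, Plünnecke-Ruzsa bound K³|A| ≈ 62.5000, |3A| = 19, inequality holds.


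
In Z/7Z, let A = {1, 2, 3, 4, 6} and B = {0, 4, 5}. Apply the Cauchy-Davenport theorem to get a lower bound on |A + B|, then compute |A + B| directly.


Cauchy-Davenport: |A + B| ≥ min(p, |A| + |B| - 1) for A, B nonempty in Z/pZ.
|A| = 5, |B| = 3, p = 7.
CD lower bound = min(7, 5 + 3 - 1) = min(7, 7) = 7.
Compute A + B mod 7 directly:
a = 1: 1+0=1, 1+4=5, 1+5=6
a = 2: 2+0=2, 2+4=6, 2+5=0
a = 3: 3+0=3, 3+4=0, 3+5=1
a = 4: 4+0=4, 4+4=1, 4+5=2
a = 6: 6+0=6, 6+4=3, 6+5=4
A + B = {0, 1, 2, 3, 4, 5, 6}, so |A + B| = 7.
Verify: 7 ≥ 7? Yes ✓.

CD lower bound = 7, actual |A + B| = 7.


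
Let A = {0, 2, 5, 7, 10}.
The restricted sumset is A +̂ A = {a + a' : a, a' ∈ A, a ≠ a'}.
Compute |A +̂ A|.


Restricted sumset: A +̂ A = {a + a' : a ∈ A, a' ∈ A, a ≠ a'}.
Equivalently, take A + A and drop any sum 2a that is achievable ONLY as a + a for a ∈ A (i.e. sums representable only with equal summands).
Enumerate pairs (a, a') with a < a' (symmetric, so each unordered pair gives one sum; this covers all a ≠ a'):
  0 + 2 = 2
  0 + 5 = 5
  0 + 7 = 7
  0 + 10 = 10
  2 + 5 = 7
  2 + 7 = 9
  2 + 10 = 12
  5 + 7 = 12
  5 + 10 = 15
  7 + 10 = 17
Collected distinct sums: {2, 5, 7, 9, 10, 12, 15, 17}
|A +̂ A| = 8
(Reference bound: |A +̂ A| ≥ 2|A| - 3 for |A| ≥ 2, with |A| = 5 giving ≥ 7.)

|A +̂ A| = 8


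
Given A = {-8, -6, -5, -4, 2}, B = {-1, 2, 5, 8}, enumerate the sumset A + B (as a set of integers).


A + B = {a + b : a ∈ A, b ∈ B}.
Enumerate all |A|·|B| = 5·4 = 20 pairs (a, b) and collect distinct sums.
a = -8: -8+-1=-9, -8+2=-6, -8+5=-3, -8+8=0
a = -6: -6+-1=-7, -6+2=-4, -6+5=-1, -6+8=2
a = -5: -5+-1=-6, -5+2=-3, -5+5=0, -5+8=3
a = -4: -4+-1=-5, -4+2=-2, -4+5=1, -4+8=4
a = 2: 2+-1=1, 2+2=4, 2+5=7, 2+8=10
Collecting distinct sums: A + B = {-9, -7, -6, -5, -4, -3, -2, -1, 0, 1, 2, 3, 4, 7, 10}
|A + B| = 15

A + B = {-9, -7, -6, -5, -4, -3, -2, -1, 0, 1, 2, 3, 4, 7, 10}


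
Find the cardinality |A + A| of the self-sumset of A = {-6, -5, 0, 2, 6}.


A + A = {a + a' : a, a' ∈ A}; |A| = 5.
General bounds: 2|A| - 1 ≤ |A + A| ≤ |A|(|A|+1)/2, i.e. 9 ≤ |A + A| ≤ 15.
Lower bound 2|A|-1 is attained iff A is an arithmetic progression.
Enumerate sums a + a' for a ≤ a' (symmetric, so this suffices):
a = -6: -6+-6=-12, -6+-5=-11, -6+0=-6, -6+2=-4, -6+6=0
a = -5: -5+-5=-10, -5+0=-5, -5+2=-3, -5+6=1
a = 0: 0+0=0, 0+2=2, 0+6=6
a = 2: 2+2=4, 2+6=8
a = 6: 6+6=12
Distinct sums: {-12, -11, -10, -6, -5, -4, -3, 0, 1, 2, 4, 6, 8, 12}
|A + A| = 14

|A + A| = 14


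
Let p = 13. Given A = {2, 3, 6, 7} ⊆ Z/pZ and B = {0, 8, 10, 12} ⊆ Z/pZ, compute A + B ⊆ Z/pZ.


Work in Z/13Z: reduce every sum a + b modulo 13.
Enumerate all 16 pairs:
a = 2: 2+0=2, 2+8=10, 2+10=12, 2+12=1
a = 3: 3+0=3, 3+8=11, 3+10=0, 3+12=2
a = 6: 6+0=6, 6+8=1, 6+10=3, 6+12=5
a = 7: 7+0=7, 7+8=2, 7+10=4, 7+12=6
Distinct residues collected: {0, 1, 2, 3, 4, 5, 6, 7, 10, 11, 12}
|A + B| = 11 (out of 13 total residues).

A + B = {0, 1, 2, 3, 4, 5, 6, 7, 10, 11, 12}


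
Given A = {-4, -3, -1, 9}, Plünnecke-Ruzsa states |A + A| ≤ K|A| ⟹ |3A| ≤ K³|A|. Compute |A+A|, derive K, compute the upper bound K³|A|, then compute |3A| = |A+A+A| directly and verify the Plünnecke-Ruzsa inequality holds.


|A| = 4.
Step 1: Compute A + A by enumerating all 16 pairs.
A + A = {-8, -7, -6, -5, -4, -2, 5, 6, 8, 18}, so |A + A| = 10.
Step 2: Doubling constant K = |A + A|/|A| = 10/4 = 10/4 ≈ 2.5000.
Step 3: Plünnecke-Ruzsa gives |3A| ≤ K³·|A| = (2.5000)³ · 4 ≈ 62.5000.
Step 4: Compute 3A = A + A + A directly by enumerating all triples (a,b,c) ∈ A³; |3A| = 19.
Step 5: Check 19 ≤ 62.5000? Yes ✓.

K = 10/4, Plünnecke-Ruzsa bound K³|A| ≈ 62.5000, |3A| = 19, inequality holds.


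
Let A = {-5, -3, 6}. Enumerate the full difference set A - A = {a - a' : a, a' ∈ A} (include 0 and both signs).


A - A = {a - a' : a, a' ∈ A}.
Compute a - a' for each ordered pair (a, a'):
a = -5: -5--5=0, -5--3=-2, -5-6=-11
a = -3: -3--5=2, -3--3=0, -3-6=-9
a = 6: 6--5=11, 6--3=9, 6-6=0
Collecting distinct values (and noting 0 appears from a-a):
A - A = {-11, -9, -2, 0, 2, 9, 11}
|A - A| = 7

A - A = {-11, -9, -2, 0, 2, 9, 11}


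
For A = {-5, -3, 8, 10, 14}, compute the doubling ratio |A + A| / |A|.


|A| = 5.
Compute A + A by enumerating all 25 pairs.
A + A = {-10, -8, -6, 3, 5, 7, 9, 11, 16, 18, 20, 22, 24, 28}, so |A + A| = 14.
K = |A + A| / |A| = 14/5 (already in lowest terms) ≈ 2.8000.
Reference: AP of size 5 gives K = 9/5 ≈ 1.8000; a fully generic set of size 5 gives K ≈ 3.0000.

|A| = 5, |A + A| = 14, K = 14/5.


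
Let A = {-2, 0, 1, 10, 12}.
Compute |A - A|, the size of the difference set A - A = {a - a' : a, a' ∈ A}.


A - A = {a - a' : a, a' ∈ A}; |A| = 5.
Bounds: 2|A|-1 ≤ |A - A| ≤ |A|² - |A| + 1, i.e. 9 ≤ |A - A| ≤ 21.
Note: 0 ∈ A - A always (from a - a). The set is symmetric: if d ∈ A - A then -d ∈ A - A.
Enumerate nonzero differences d = a - a' with a > a' (then include -d):
Positive differences: {1, 2, 3, 9, 10, 11, 12, 14}
Full difference set: {0} ∪ (positive diffs) ∪ (negative diffs).
|A - A| = 1 + 2·8 = 17 (matches direct enumeration: 17).

|A - A| = 17


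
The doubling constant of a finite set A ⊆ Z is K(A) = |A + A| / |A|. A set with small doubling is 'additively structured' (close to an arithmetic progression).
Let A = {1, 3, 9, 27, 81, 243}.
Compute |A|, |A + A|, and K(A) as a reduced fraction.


|A| = 6.
Compute A + A by enumerating all 36 pairs.
A + A = {2, 4, 6, 10, 12, 18, 28, 30, 36, 54, 82, 84, 90, 108, 162, 244, 246, 252, 270, 324, 486}, so |A + A| = 21.
K = |A + A| / |A| = 21/6 = 7/2 ≈ 3.5000.
Reference: AP of size 6 gives K = 11/6 ≈ 1.8333; a fully generic set of size 6 gives K ≈ 3.5000.

|A| = 6, |A + A| = 21, K = 21/6 = 7/2.


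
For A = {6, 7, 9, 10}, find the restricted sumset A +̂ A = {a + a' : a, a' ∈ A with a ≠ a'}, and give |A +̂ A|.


Restricted sumset: A +̂ A = {a + a' : a ∈ A, a' ∈ A, a ≠ a'}.
Equivalently, take A + A and drop any sum 2a that is achievable ONLY as a + a for a ∈ A (i.e. sums representable only with equal summands).
Enumerate pairs (a, a') with a < a' (symmetric, so each unordered pair gives one sum; this covers all a ≠ a'):
  6 + 7 = 13
  6 + 9 = 15
  6 + 10 = 16
  7 + 9 = 16
  7 + 10 = 17
  9 + 10 = 19
Collected distinct sums: {13, 15, 16, 17, 19}
|A +̂ A| = 5
(Reference bound: |A +̂ A| ≥ 2|A| - 3 for |A| ≥ 2, with |A| = 4 giving ≥ 5.)

|A +̂ A| = 5


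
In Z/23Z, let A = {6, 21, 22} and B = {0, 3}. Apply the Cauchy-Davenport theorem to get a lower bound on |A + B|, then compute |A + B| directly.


Cauchy-Davenport: |A + B| ≥ min(p, |A| + |B| - 1) for A, B nonempty in Z/pZ.
|A| = 3, |B| = 2, p = 23.
CD lower bound = min(23, 3 + 2 - 1) = min(23, 4) = 4.
Compute A + B mod 23 directly:
a = 6: 6+0=6, 6+3=9
a = 21: 21+0=21, 21+3=1
a = 22: 22+0=22, 22+3=2
A + B = {1, 2, 6, 9, 21, 22}, so |A + B| = 6.
Verify: 6 ≥ 4? Yes ✓.

CD lower bound = 4, actual |A + B| = 6.


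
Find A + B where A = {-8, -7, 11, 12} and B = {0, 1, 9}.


A + B = {a + b : a ∈ A, b ∈ B}.
Enumerate all |A|·|B| = 4·3 = 12 pairs (a, b) and collect distinct sums.
a = -8: -8+0=-8, -8+1=-7, -8+9=1
a = -7: -7+0=-7, -7+1=-6, -7+9=2
a = 11: 11+0=11, 11+1=12, 11+9=20
a = 12: 12+0=12, 12+1=13, 12+9=21
Collecting distinct sums: A + B = {-8, -7, -6, 1, 2, 11, 12, 13, 20, 21}
|A + B| = 10

A + B = {-8, -7, -6, 1, 2, 11, 12, 13, 20, 21}


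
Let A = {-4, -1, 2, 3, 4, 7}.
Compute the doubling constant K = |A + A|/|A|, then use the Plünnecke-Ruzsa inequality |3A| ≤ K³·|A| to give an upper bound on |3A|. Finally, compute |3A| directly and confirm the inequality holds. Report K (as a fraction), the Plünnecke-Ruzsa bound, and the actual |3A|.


|A| = 6.
Step 1: Compute A + A by enumerating all 36 pairs.
A + A = {-8, -5, -2, -1, 0, 1, 2, 3, 4, 5, 6, 7, 8, 9, 10, 11, 14}, so |A + A| = 17.
Step 2: Doubling constant K = |A + A|/|A| = 17/6 = 17/6 ≈ 2.8333.
Step 3: Plünnecke-Ruzsa gives |3A| ≤ K³·|A| = (2.8333)³ · 6 ≈ 136.4722.
Step 4: Compute 3A = A + A + A directly by enumerating all triples (a,b,c) ∈ A³; |3A| = 28.
Step 5: Check 28 ≤ 136.4722? Yes ✓.

K = 17/6, Plünnecke-Ruzsa bound K³|A| ≈ 136.4722, |3A| = 28, inequality holds.
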